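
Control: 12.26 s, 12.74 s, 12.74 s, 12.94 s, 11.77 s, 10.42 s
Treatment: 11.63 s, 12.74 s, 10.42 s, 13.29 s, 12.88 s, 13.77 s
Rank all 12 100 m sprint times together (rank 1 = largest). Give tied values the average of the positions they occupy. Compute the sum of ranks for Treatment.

Sorted (descending): 13.77, 13.29, 12.94, 12.88, 12.74, 12.74, 12.74, 12.26, 11.77, 11.63, 10.42, 10.42
The 3 values of 12.74 occupy positions 5–7 → average rank 6.
The 2 values of 10.42 occupy positions 11–12 → average rank (11+12)/2 = 11.5.
Treatment values → pooled ranks: 11.63→10, 12.74→6, 10.42→11.5, 13.29→2, 12.88→4, 13.77→1
Rank sum = 10 + 6 + 11.5 + 2 + 4 + 1 = 34.5

34.5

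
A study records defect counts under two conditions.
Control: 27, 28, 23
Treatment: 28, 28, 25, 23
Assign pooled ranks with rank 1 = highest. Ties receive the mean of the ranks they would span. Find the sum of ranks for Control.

12.5

Sorted (descending): 28, 28, 28, 27, 25, 23, 23
The 3 values of 28 occupy positions 1–3 → average rank 2.
The 2 values of 23 occupy positions 6–7 → average rank (6+7)/2 = 6.5.
Control values → pooled ranks: 27→4, 28→2, 23→6.5
Rank sum = 4 + 2 + 6.5 = 12.5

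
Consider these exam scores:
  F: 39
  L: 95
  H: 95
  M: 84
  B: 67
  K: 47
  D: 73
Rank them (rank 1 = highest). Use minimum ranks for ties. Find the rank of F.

Sorted (descending): 95, 95, 84, 73, 67, 47, 39
The 2 values of 95 occupy positions 1–2 → each gets rank 1.
F has value 39 → rank 7.

7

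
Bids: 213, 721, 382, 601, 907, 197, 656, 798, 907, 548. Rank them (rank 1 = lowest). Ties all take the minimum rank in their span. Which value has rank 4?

Sorted (ascending): 197, 213, 382, 548, 601, 656, 721, 798, 907, 907
The 2 values of 907 occupy positions 9–10 → each gets rank 9.
Rank 4 → value 548.

548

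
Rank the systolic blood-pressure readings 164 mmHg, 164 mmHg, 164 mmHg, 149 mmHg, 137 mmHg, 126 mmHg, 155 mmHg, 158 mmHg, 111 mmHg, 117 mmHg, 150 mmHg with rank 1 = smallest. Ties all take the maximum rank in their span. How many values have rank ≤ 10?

8

Sorted (ascending): 111, 117, 126, 137, 149, 150, 155, 158, 164, 164, 164
The 3 values of 164 occupy positions 9–11 → each gets rank 11.
Ranks ≤ 10: {1, 2, 3, 4, 5, 6, 7, 8} → 8 values.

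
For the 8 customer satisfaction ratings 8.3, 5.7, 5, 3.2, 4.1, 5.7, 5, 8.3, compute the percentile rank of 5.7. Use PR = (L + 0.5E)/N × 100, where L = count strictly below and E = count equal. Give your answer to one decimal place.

N = 8.
Strictly below 5.7: 4. Equal to 5.7: 2.
PR = (4 + 0.5·2)/8 × 100 = 62.5

62.5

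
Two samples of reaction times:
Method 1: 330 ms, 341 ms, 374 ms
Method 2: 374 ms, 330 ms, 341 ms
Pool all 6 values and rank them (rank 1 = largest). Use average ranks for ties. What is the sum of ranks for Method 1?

10.5

Sorted (descending): 374, 374, 341, 341, 330, 330
The 2 values of 374 occupy positions 1–2 → average rank (1+2)/2 = 1.5.
The 2 values of 341 occupy positions 3–4 → average rank (3+4)/2 = 3.5.
The 2 values of 330 occupy positions 5–6 → average rank (5+6)/2 = 5.5.
Method 1 values → pooled ranks: 330→5.5, 341→3.5, 374→1.5
Rank sum = 5.5 + 3.5 + 1.5 = 10.5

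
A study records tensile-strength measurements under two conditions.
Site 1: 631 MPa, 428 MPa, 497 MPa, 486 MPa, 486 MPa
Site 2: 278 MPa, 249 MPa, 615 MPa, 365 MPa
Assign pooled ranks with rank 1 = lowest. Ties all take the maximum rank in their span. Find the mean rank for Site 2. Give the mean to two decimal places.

3.50

Sorted (ascending): 249, 278, 365, 428, 486, 486, 497, 615, 631
The 2 values of 486 occupy positions 5–6 → each gets rank 6.
Site 2 values → pooled ranks: 278→2, 249→1, 615→8, 365→3
Mean rank = (2 + 1 + 8 + 3) / 4 = 3.50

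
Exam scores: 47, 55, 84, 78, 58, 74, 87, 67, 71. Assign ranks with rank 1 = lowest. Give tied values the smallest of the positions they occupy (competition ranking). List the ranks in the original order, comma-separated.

1, 2, 8, 7, 3, 6, 9, 4, 5

Sorted (ascending): 47, 55, 58, 67, 71, 74, 78, 84, 87
No ties — each value takes its position as its rank.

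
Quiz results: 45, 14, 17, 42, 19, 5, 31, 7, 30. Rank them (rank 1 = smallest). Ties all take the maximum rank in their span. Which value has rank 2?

Sorted (ascending): 5, 7, 14, 17, 19, 30, 31, 42, 45
No ties — each value takes its position as its rank.
Rank 2 → value 7.

7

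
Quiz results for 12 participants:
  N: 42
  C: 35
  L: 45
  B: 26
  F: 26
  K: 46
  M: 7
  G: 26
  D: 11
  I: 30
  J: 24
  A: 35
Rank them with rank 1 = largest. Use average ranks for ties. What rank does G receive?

Sorted (descending): 46, 45, 42, 35, 35, 30, 26, 26, 26, 24, 11, 7
The 2 values of 35 occupy positions 4–5 → average rank (4+5)/2 = 4.5.
The 3 values of 26 occupy positions 7–9 → average rank 8.
G has value 26 → rank 8.

8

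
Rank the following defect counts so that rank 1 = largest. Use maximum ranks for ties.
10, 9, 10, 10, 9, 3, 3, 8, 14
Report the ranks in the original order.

Sorted (descending): 14, 10, 10, 10, 9, 9, 8, 3, 3
The 3 values of 10 occupy positions 2–4 → each gets rank 4.
The 2 values of 9 occupy positions 5–6 → each gets rank 6.
The 2 values of 3 occupy positions 8–9 → each gets rank 9.

4, 6, 4, 4, 6, 9, 9, 7, 1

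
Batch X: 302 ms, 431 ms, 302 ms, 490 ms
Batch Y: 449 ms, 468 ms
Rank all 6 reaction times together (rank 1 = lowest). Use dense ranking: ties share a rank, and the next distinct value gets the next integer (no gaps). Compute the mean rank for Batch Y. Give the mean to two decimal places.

Sorted (ascending): 302, 302, 431, 449, 468, 490
The 2 values of 302 share dense rank 1.
Remaining distinct values take the next consecutive integers.
Batch Y values → pooled ranks: 449→3, 468→4
Mean rank = (3 + 4) / 2 = 3.50

3.50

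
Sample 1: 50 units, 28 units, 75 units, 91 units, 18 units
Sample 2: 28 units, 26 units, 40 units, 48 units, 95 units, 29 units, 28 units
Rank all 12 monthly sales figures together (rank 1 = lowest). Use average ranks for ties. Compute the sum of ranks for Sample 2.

Sorted (ascending): 18, 26, 28, 28, 28, 29, 40, 48, 50, 75, 91, 95
The 3 values of 28 occupy positions 3–5 → average rank 4.
Sample 2 values → pooled ranks: 28→4, 26→2, 40→7, 48→8, 95→12, 29→6, 28→4
Rank sum = 4 + 2 + 7 + 8 + 12 + 6 + 4 = 43

43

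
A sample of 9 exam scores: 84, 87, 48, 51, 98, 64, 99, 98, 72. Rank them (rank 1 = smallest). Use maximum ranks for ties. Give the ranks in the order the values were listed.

5, 6, 1, 2, 8, 3, 9, 8, 4

Sorted (ascending): 48, 51, 64, 72, 84, 87, 98, 98, 99
The 2 values of 98 occupy positions 7–8 → each gets rank 8.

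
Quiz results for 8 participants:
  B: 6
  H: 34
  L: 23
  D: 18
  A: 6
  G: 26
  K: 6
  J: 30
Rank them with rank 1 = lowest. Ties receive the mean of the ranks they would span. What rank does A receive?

Sorted (ascending): 6, 6, 6, 18, 23, 26, 30, 34
The 3 values of 6 occupy positions 1–3 → average rank 2.
A has value 6 → rank 2.

2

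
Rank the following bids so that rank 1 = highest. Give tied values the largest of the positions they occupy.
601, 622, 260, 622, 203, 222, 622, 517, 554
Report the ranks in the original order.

4, 3, 7, 3, 9, 8, 3, 6, 5

Sorted (descending): 622, 622, 622, 601, 554, 517, 260, 222, 203
The 3 values of 622 occupy positions 1–3 → each gets rank 3.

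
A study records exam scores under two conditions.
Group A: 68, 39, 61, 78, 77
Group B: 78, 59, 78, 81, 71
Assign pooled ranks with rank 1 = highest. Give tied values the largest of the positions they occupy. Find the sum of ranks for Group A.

Sorted (descending): 81, 78, 78, 78, 77, 71, 68, 61, 59, 39
The 3 values of 78 occupy positions 2–4 → each gets rank 4.
Group A values → pooled ranks: 68→7, 39→10, 61→8, 78→4, 77→5
Rank sum = 7 + 10 + 8 + 4 + 5 = 34

34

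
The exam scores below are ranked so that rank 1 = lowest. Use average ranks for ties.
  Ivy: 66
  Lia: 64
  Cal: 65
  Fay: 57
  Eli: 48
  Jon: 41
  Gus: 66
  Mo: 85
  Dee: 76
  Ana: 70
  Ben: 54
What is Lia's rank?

Sorted (ascending): 41, 48, 54, 57, 64, 65, 66, 66, 70, 76, 85
The 2 values of 66 occupy positions 7–8 → average rank (7+8)/2 = 7.5.
Lia has value 64 → rank 5.

5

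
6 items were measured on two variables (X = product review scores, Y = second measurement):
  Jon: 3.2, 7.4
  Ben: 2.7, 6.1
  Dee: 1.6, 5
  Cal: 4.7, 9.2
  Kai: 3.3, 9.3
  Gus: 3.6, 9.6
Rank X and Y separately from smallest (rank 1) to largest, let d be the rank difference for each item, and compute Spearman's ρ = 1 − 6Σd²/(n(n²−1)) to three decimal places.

0.829

Ranks of variable 1: 3, 2, 1, 6, 4, 5
Ranks of variable 2: 3, 2, 1, 4, 5, 6
d = r₁ − r₂: 0, 0, 0, 2, -1, -1
d²: 0, 0, 0, 4, 1, 1; Σd² = 6
ρ = 1 − 6·6/(6·35) = 1 − 36/210 = 0.829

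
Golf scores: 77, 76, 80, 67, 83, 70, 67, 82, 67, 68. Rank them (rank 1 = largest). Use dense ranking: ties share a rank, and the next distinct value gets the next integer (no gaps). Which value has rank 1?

83

Sorted (descending): 83, 82, 80, 77, 76, 70, 68, 67, 67, 67
The 3 values of 67 share dense rank 8.
Remaining distinct values take the next consecutive integers.
Rank 1 → value 83.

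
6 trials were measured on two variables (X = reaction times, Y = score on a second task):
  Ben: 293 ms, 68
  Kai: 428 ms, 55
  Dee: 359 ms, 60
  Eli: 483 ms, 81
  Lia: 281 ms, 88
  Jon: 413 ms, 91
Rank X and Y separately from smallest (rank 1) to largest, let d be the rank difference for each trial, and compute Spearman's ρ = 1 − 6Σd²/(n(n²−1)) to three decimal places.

Ranks of variable 1: 2, 5, 3, 6, 1, 4
Ranks of variable 2: 3, 1, 2, 4, 5, 6
d = r₁ − r₂: -1, 4, 1, 2, -4, -2
d²: 1, 16, 1, 4, 16, 4; Σd² = 42
ρ = 1 − 6·42/(6·35) = 1 − 252/210 = -0.200

-0.200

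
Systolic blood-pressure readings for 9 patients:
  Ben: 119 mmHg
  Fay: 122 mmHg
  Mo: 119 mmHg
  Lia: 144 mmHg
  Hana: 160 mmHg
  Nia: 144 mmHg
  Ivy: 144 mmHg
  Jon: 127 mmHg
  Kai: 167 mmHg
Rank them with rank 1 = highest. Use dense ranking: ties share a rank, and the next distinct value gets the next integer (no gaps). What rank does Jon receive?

4

Sorted (descending): 167, 160, 144, 144, 144, 127, 122, 119, 119
The 3 values of 144 share dense rank 3.
The 2 values of 119 share dense rank 6.
Remaining distinct values take the next consecutive integers.
Jon has value 127 mmHg → rank 4.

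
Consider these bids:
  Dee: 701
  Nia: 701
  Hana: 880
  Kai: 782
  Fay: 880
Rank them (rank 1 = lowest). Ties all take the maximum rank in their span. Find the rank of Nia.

Sorted (ascending): 701, 701, 782, 880, 880
The 2 values of 701 occupy positions 1–2 → each gets rank 2.
The 2 values of 880 occupy positions 4–5 → each gets rank 5.
Nia has value 701 → rank 2.

2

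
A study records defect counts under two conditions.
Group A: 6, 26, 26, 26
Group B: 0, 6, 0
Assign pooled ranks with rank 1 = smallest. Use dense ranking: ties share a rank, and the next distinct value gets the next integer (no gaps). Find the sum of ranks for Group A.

11

Sorted (ascending): 0, 0, 6, 6, 26, 26, 26
The 2 values of 0 share dense rank 1.
The 2 values of 6 share dense rank 2.
The 3 values of 26 share dense rank 3.
Group A values → pooled ranks: 6→2, 26→3, 26→3, 26→3
Rank sum = 2 + 3 + 3 + 3 = 11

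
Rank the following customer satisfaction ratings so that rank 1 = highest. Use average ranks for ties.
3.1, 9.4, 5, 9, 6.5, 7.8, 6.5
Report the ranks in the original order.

Sorted (descending): 9.4, 9, 7.8, 6.5, 6.5, 5, 3.1
The 2 values of 6.5 occupy positions 4–5 → average rank (4+5)/2 = 4.5.

7, 1, 6, 2, 4.5, 3, 4.5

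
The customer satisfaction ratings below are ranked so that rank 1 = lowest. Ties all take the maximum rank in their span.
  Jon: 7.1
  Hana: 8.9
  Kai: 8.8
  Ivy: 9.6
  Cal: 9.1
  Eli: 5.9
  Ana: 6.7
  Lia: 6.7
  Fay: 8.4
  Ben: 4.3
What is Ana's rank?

4

Sorted (ascending): 4.3, 5.9, 6.7, 6.7, 7.1, 8.4, 8.8, 8.9, 9.1, 9.6
The 2 values of 6.7 occupy positions 3–4 → each gets rank 4.
Ana has value 6.7 → rank 4.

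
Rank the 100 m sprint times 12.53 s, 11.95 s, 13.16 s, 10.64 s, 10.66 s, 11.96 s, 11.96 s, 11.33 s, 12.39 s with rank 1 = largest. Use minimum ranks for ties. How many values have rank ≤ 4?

Sorted (descending): 13.16, 12.53, 12.39, 11.96, 11.96, 11.95, 11.33, 10.66, 10.64
The 2 values of 11.96 occupy positions 4–5 → each gets rank 4.
Ranks ≤ 4: {1, 2, 3, 4, 4} → 5 values.

5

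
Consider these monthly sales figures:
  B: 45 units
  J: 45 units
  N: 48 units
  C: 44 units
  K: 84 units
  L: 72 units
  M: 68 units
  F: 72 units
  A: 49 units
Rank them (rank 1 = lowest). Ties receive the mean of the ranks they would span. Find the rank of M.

6

Sorted (ascending): 44, 45, 45, 48, 49, 68, 72, 72, 84
The 2 values of 45 occupy positions 2–3 → average rank (2+3)/2 = 2.5.
The 2 values of 72 occupy positions 7–8 → average rank (7+8)/2 = 7.5.
M has value 68 units → rank 6.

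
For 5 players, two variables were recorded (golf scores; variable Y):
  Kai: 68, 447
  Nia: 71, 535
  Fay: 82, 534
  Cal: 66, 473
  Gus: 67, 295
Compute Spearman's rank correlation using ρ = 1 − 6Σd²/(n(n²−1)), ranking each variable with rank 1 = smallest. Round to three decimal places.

0.600

Ranks of variable 1: 3, 4, 5, 1, 2
Ranks of variable 2: 2, 5, 4, 3, 1
d = r₁ − r₂: 1, -1, 1, -2, 1
d²: 1, 1, 1, 4, 1; Σd² = 8
ρ = 1 − 6·8/(5·24) = 1 − 48/120 = 0.600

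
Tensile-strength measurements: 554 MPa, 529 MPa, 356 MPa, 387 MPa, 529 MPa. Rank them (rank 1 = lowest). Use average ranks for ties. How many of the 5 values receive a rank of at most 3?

Sorted (ascending): 356, 387, 529, 529, 554
The 2 values of 529 occupy positions 3–4 → average rank (3+4)/2 = 3.5.
Ranks ≤ 3: {1, 2} → 2 values.

2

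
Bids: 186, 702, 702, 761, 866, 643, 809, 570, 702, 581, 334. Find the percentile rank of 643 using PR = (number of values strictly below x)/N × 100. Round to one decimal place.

36.4

N = 11.
Strictly below 643: 4. Equal to 643: 1.
PR = 4/11 × 100 = 36.4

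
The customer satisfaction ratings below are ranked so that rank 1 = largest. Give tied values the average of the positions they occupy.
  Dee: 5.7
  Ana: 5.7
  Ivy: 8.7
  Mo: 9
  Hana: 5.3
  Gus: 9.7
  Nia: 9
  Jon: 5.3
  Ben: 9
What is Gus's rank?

Sorted (descending): 9.7, 9, 9, 9, 8.7, 5.7, 5.7, 5.3, 5.3
The 3 values of 9 occupy positions 2–4 → average rank 3.
The 2 values of 5.7 occupy positions 6–7 → average rank (6+7)/2 = 6.5.
The 2 values of 5.3 occupy positions 8–9 → average rank (8+9)/2 = 8.5.
Gus has value 9.7 → rank 1.

1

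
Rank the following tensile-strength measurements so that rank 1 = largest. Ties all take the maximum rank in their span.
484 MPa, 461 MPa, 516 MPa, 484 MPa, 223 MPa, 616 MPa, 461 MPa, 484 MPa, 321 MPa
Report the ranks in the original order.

5, 7, 2, 5, 9, 1, 7, 5, 8

Sorted (descending): 616, 516, 484, 484, 484, 461, 461, 321, 223
The 3 values of 484 occupy positions 3–5 → each gets rank 5.
The 2 values of 461 occupy positions 6–7 → each gets rank 7.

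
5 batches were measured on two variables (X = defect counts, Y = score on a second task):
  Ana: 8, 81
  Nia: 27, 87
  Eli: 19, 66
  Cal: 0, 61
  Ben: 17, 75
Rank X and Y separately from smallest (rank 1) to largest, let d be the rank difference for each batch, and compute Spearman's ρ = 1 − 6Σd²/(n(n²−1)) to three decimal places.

Ranks of variable 1: 2, 5, 4, 1, 3
Ranks of variable 2: 4, 5, 2, 1, 3
d = r₁ − r₂: -2, 0, 2, 0, 0
d²: 4, 0, 4, 0, 0; Σd² = 8
ρ = 1 − 6·8/(5·24) = 1 − 48/120 = 0.600

0.600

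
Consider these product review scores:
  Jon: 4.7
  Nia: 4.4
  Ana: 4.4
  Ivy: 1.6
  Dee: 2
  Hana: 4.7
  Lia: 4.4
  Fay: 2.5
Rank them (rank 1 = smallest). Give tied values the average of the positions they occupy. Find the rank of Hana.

7.5

Sorted (ascending): 1.6, 2, 2.5, 4.4, 4.4, 4.4, 4.7, 4.7
The 3 values of 4.4 occupy positions 4–6 → average rank 5.
The 2 values of 4.7 occupy positions 7–8 → average rank (7+8)/2 = 7.5.
Hana has value 4.7 → rank 7.5.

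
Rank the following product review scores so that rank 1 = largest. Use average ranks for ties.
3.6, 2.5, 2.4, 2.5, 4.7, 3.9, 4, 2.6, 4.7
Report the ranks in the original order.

Sorted (descending): 4.7, 4.7, 4, 3.9, 3.6, 2.6, 2.5, 2.5, 2.4
The 2 values of 4.7 occupy positions 1–2 → average rank (1+2)/2 = 1.5.
The 2 values of 2.5 occupy positions 7–8 → average rank (7+8)/2 = 7.5.

5, 7.5, 9, 7.5, 1.5, 4, 3, 6, 1.5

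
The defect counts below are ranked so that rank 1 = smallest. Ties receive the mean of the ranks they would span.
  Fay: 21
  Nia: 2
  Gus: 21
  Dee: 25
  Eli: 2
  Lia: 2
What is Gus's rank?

4.5

Sorted (ascending): 2, 2, 2, 21, 21, 25
The 3 values of 2 occupy positions 1–3 → average rank 2.
The 2 values of 21 occupy positions 4–5 → average rank (4+5)/2 = 4.5.
Gus has value 21 → rank 4.5.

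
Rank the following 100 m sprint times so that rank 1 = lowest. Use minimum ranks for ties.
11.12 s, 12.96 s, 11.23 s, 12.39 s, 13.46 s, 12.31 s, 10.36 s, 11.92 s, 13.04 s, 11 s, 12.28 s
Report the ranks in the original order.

3, 9, 4, 8, 11, 7, 1, 5, 10, 2, 6

Sorted (ascending): 10.36, 11, 11.12, 11.23, 11.92, 12.28, 12.31, 12.39, 12.96, 13.04, 13.46
No ties — each value takes its position as its rank.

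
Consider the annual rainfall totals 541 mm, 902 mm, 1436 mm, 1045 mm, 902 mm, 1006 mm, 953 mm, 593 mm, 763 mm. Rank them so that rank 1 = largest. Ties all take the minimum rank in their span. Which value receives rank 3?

Sorted (descending): 1436, 1045, 1006, 953, 902, 902, 763, 593, 541
The 2 values of 902 occupy positions 5–6 → each gets rank 5.
Rank 3 → value 1006.

1006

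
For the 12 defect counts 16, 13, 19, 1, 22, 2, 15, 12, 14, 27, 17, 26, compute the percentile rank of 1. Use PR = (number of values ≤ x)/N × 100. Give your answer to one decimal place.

N = 12.
Strictly below 1: 0. Equal to 1: 1.
PR = 1/12 × 100 = 8.3

8.3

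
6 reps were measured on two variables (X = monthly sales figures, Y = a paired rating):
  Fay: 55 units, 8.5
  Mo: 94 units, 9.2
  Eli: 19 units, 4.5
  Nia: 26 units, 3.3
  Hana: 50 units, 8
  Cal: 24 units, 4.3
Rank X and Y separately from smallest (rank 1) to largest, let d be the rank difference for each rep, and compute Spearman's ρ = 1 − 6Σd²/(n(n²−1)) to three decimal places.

Ranks of variable 1: 5, 6, 1, 3, 4, 2
Ranks of variable 2: 5, 6, 3, 1, 4, 2
d = r₁ − r₂: 0, 0, -2, 2, 0, 0
d²: 0, 0, 4, 4, 0, 0; Σd² = 8
ρ = 1 − 6·8/(6·35) = 1 − 48/210 = 0.771

0.771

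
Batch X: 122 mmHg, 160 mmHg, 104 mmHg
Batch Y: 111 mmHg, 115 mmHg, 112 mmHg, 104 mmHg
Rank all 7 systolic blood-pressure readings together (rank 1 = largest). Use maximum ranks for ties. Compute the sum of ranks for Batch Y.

19

Sorted (descending): 160, 122, 115, 112, 111, 104, 104
The 2 values of 104 occupy positions 6–7 → each gets rank 7.
Batch Y values → pooled ranks: 111→5, 115→3, 112→4, 104→7
Rank sum = 5 + 3 + 4 + 7 = 19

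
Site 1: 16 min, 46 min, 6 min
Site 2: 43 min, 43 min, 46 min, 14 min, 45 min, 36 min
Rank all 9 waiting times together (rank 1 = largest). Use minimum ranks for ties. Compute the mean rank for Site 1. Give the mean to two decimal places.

Sorted (descending): 46, 46, 45, 43, 43, 36, 16, 14, 6
The 2 values of 46 occupy positions 1–2 → each gets rank 1.
The 2 values of 43 occupy positions 4–5 → each gets rank 4.
Site 1 values → pooled ranks: 16→7, 46→1, 6→9
Mean rank = (7 + 1 + 9) / 3 = 5.67

5.67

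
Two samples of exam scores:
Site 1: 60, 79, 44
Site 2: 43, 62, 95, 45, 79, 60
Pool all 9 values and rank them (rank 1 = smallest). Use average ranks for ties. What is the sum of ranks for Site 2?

Sorted (ascending): 43, 44, 45, 60, 60, 62, 79, 79, 95
The 2 values of 60 occupy positions 4–5 → average rank (4+5)/2 = 4.5.
The 2 values of 79 occupy positions 7–8 → average rank (7+8)/2 = 7.5.
Site 2 values → pooled ranks: 43→1, 62→6, 95→9, 45→3, 79→7.5, 60→4.5
Rank sum = 1 + 6 + 9 + 3 + 7.5 + 4.5 = 31

31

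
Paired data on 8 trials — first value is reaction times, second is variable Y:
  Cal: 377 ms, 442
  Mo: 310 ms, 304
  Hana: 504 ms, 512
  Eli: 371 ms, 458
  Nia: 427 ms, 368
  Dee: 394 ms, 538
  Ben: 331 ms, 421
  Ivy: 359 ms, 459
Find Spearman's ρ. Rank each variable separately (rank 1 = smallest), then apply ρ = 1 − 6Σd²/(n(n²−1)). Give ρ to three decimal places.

0.500

Ranks of variable 1: 5, 1, 8, 4, 7, 6, 2, 3
Ranks of variable 2: 4, 1, 7, 5, 2, 8, 3, 6
d = r₁ − r₂: 1, 0, 1, -1, 5, -2, -1, -3
d²: 1, 0, 1, 1, 25, 4, 1, 9; Σd² = 42
ρ = 1 − 6·42/(8·63) = 1 − 252/504 = 0.500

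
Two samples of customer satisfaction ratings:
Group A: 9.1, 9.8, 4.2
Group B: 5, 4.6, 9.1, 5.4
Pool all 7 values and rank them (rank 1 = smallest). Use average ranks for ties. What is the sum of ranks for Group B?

Sorted (ascending): 4.2, 4.6, 5, 5.4, 9.1, 9.1, 9.8
The 2 values of 9.1 occupy positions 5–6 → average rank (5+6)/2 = 5.5.
Group B values → pooled ranks: 5→3, 4.6→2, 9.1→5.5, 5.4→4
Rank sum = 3 + 2 + 5.5 + 4 = 14.5

14.5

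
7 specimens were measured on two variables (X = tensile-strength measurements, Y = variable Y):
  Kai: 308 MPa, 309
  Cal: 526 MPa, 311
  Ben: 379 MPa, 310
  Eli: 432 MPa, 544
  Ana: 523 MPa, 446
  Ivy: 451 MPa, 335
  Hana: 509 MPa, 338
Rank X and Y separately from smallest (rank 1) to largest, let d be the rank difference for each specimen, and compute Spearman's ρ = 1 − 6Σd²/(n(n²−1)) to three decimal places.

0.429

Ranks of variable 1: 1, 7, 2, 3, 6, 4, 5
Ranks of variable 2: 1, 3, 2, 7, 6, 4, 5
d = r₁ − r₂: 0, 4, 0, -4, 0, 0, 0
d²: 0, 16, 0, 16, 0, 0, 0; Σd² = 32
ρ = 1 − 6·32/(7·48) = 1 − 192/336 = 0.429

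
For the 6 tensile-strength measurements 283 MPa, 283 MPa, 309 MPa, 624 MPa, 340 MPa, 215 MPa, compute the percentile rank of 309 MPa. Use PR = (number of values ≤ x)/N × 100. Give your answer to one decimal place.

66.7

N = 6.
Strictly below 309: 3. Equal to 309: 1.
PR = 4/6 × 100 = 66.7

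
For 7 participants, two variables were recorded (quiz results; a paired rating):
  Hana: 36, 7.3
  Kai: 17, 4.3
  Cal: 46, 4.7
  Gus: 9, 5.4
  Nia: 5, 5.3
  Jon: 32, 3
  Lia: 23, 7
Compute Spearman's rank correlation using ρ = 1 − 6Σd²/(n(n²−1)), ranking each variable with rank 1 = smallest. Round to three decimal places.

0.000

Ranks of variable 1: 6, 3, 7, 2, 1, 5, 4
Ranks of variable 2: 7, 2, 3, 5, 4, 1, 6
d = r₁ − r₂: -1, 1, 4, -3, -3, 4, -2
d²: 1, 1, 16, 9, 9, 16, 4; Σd² = 56
ρ = 1 − 6·56/(7·48) = 1 − 336/336 = 0.000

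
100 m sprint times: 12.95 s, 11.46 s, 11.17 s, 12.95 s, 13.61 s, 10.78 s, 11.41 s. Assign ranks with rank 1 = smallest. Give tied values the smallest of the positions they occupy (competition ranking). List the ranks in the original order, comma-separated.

Sorted (ascending): 10.78, 11.17, 11.41, 11.46, 12.95, 12.95, 13.61
The 2 values of 12.95 occupy positions 5–6 → each gets rank 5.

5, 4, 2, 5, 7, 1, 3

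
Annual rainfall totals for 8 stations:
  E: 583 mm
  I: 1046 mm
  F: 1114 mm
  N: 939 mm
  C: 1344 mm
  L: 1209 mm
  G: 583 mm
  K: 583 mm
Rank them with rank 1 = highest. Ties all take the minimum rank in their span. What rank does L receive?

2

Sorted (descending): 1344, 1209, 1114, 1046, 939, 583, 583, 583
The 3 values of 583 occupy positions 6–8 → each gets rank 6.
L has value 1209 mm → rank 2.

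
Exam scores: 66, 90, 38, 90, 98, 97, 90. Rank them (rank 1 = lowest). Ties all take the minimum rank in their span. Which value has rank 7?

98

Sorted (ascending): 38, 66, 90, 90, 90, 97, 98
The 3 values of 90 occupy positions 3–5 → each gets rank 3.
Rank 7 → value 98.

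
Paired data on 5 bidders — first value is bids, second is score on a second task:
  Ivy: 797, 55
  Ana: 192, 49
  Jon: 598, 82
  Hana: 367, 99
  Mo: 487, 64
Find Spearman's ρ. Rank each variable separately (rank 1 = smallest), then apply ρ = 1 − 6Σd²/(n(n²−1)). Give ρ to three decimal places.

0.100

Ranks of variable 1: 5, 1, 4, 2, 3
Ranks of variable 2: 2, 1, 4, 5, 3
d = r₁ − r₂: 3, 0, 0, -3, 0
d²: 9, 0, 0, 9, 0; Σd² = 18
ρ = 1 − 6·18/(5·24) = 1 − 108/120 = 0.100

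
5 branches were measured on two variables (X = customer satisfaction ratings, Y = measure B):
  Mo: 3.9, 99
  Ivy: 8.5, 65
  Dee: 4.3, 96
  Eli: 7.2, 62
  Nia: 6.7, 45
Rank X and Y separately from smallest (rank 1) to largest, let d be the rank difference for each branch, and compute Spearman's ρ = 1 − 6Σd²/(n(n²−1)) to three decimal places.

Ranks of variable 1: 1, 5, 2, 4, 3
Ranks of variable 2: 5, 3, 4, 2, 1
d = r₁ − r₂: -4, 2, -2, 2, 2
d²: 16, 4, 4, 4, 4; Σd² = 32
ρ = 1 − 6·32/(5·24) = 1 − 192/120 = -0.600

-0.600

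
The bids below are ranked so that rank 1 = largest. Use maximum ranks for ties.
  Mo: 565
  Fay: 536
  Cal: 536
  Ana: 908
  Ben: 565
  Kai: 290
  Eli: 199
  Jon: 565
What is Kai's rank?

Sorted (descending): 908, 565, 565, 565, 536, 536, 290, 199
The 3 values of 565 occupy positions 2–4 → each gets rank 4.
The 2 values of 536 occupy positions 5–6 → each gets rank 6.
Kai has value 290 → rank 7.

7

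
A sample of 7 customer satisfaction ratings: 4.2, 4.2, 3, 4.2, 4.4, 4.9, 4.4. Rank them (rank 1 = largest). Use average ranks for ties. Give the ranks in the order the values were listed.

Sorted (descending): 4.9, 4.4, 4.4, 4.2, 4.2, 4.2, 3
The 2 values of 4.4 occupy positions 2–3 → average rank (2+3)/2 = 2.5.
The 3 values of 4.2 occupy positions 4–6 → average rank 5.

5, 5, 7, 5, 2.5, 1, 2.5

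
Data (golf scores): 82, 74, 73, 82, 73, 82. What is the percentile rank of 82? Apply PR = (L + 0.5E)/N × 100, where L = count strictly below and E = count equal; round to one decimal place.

N = 6.
Strictly below 82: 3. Equal to 82: 3.
PR = (3 + 0.5·3)/6 × 100 = 75.0

75.0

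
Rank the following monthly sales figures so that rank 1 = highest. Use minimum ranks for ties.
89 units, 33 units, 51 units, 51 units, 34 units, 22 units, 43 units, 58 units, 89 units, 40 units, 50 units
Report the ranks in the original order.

Sorted (descending): 89, 89, 58, 51, 51, 50, 43, 40, 34, 33, 22
The 2 values of 89 occupy positions 1–2 → each gets rank 1.
The 2 values of 51 occupy positions 4–5 → each gets rank 4.

1, 10, 4, 4, 9, 11, 7, 3, 1, 8, 6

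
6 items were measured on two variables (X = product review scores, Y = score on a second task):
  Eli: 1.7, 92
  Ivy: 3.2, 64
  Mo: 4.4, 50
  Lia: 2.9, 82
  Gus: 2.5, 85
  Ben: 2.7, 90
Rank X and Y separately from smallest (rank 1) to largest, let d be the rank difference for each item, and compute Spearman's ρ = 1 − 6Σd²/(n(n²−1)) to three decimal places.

-0.943

Ranks of variable 1: 1, 5, 6, 4, 2, 3
Ranks of variable 2: 6, 2, 1, 3, 4, 5
d = r₁ − r₂: -5, 3, 5, 1, -2, -2
d²: 25, 9, 25, 1, 4, 4; Σd² = 68
ρ = 1 − 6·68/(6·35) = 1 − 408/210 = -0.943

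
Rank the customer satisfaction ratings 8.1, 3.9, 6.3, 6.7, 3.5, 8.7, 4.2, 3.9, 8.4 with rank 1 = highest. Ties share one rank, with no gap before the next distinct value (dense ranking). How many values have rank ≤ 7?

8

Sorted (descending): 8.7, 8.4, 8.1, 6.7, 6.3, 4.2, 3.9, 3.9, 3.5
The 2 values of 3.9 share dense rank 7.
Remaining distinct values take the next consecutive integers.
Ranks ≤ 7: {1, 2, 3, 4, 5, 6, 7, 7} → 8 values.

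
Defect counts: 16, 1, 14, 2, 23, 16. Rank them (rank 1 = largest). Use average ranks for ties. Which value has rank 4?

14

Sorted (descending): 23, 16, 16, 14, 2, 1
The 2 values of 16 occupy positions 2–3 → average rank (2+3)/2 = 2.5.
Rank 4 → value 14.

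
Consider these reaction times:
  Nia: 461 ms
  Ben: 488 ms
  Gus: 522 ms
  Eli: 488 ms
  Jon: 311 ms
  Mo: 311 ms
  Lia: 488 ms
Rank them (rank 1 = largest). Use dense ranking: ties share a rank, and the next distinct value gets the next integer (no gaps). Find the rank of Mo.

4

Sorted (descending): 522, 488, 488, 488, 461, 311, 311
The 3 values of 488 share dense rank 2.
The 2 values of 311 share dense rank 4.
Remaining distinct values take the next consecutive integers.
Mo has value 311 ms → rank 4.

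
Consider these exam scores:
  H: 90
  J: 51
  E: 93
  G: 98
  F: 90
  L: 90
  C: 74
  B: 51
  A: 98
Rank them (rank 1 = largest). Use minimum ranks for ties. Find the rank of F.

4

Sorted (descending): 98, 98, 93, 90, 90, 90, 74, 51, 51
The 2 values of 98 occupy positions 1–2 → each gets rank 1.
The 3 values of 90 occupy positions 4–6 → each gets rank 4.
The 2 values of 51 occupy positions 8–9 → each gets rank 8.
F has value 90 → rank 4.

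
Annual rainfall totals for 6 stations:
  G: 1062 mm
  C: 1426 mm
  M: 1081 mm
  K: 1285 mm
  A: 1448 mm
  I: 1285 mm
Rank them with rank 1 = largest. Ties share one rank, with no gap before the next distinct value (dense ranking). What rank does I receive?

3

Sorted (descending): 1448, 1426, 1285, 1285, 1081, 1062
The 2 values of 1285 share dense rank 3.
Remaining distinct values take the next consecutive integers.
I has value 1285 mm → rank 3.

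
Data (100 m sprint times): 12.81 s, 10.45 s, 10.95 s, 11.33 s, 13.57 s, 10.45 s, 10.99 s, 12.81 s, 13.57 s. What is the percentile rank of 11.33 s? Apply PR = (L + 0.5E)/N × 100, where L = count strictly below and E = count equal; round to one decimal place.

N = 9.
Strictly below 11.33: 4. Equal to 11.33: 1.
PR = (4 + 0.5·1)/9 × 100 = 50.0

50.0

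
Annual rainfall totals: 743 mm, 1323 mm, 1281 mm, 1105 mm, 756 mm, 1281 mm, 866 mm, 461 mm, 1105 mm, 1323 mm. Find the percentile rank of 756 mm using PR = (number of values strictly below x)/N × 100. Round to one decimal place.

N = 10.
Strictly below 756: 2. Equal to 756: 1.
PR = 2/10 × 100 = 20.0

20.0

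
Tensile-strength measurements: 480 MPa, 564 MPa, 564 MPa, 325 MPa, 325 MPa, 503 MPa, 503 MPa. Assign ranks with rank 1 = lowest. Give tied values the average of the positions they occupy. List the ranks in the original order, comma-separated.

Sorted (ascending): 325, 325, 480, 503, 503, 564, 564
The 2 values of 325 occupy positions 1–2 → average rank (1+2)/2 = 1.5.
The 2 values of 503 occupy positions 4–5 → average rank (4+5)/2 = 4.5.
The 2 values of 564 occupy positions 6–7 → average rank (6+7)/2 = 6.5.

3, 6.5, 6.5, 1.5, 1.5, 4.5, 4.5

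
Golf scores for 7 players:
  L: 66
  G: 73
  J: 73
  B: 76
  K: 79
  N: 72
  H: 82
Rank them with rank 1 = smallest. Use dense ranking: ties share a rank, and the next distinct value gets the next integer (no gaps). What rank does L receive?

Sorted (ascending): 66, 72, 73, 73, 76, 79, 82
The 2 values of 73 share dense rank 3.
Remaining distinct values take the next consecutive integers.
L has value 66 → rank 1.

1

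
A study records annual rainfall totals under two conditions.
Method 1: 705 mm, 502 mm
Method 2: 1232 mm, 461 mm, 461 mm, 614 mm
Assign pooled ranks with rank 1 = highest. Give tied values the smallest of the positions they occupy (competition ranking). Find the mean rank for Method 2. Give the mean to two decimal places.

3.50

Sorted (descending): 1232, 705, 614, 502, 461, 461
The 2 values of 461 occupy positions 5–6 → each gets rank 5.
Method 2 values → pooled ranks: 1232→1, 461→5, 461→5, 614→3
Mean rank = (1 + 5 + 5 + 3) / 4 = 3.50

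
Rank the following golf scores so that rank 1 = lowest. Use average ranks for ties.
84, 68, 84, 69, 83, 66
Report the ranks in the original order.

Sorted (ascending): 66, 68, 69, 83, 84, 84
The 2 values of 84 occupy positions 5–6 → average rank (5+6)/2 = 5.5.

5.5, 2, 5.5, 3, 4, 1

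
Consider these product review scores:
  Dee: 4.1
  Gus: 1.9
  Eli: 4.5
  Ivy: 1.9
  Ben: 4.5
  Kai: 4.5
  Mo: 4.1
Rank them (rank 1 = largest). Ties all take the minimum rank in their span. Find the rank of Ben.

1

Sorted (descending): 4.5, 4.5, 4.5, 4.1, 4.1, 1.9, 1.9
The 3 values of 4.5 occupy positions 1–3 → each gets rank 1.
The 2 values of 4.1 occupy positions 4–5 → each gets rank 4.
The 2 values of 1.9 occupy positions 6–7 → each gets rank 6.
Ben has value 4.5 → rank 1.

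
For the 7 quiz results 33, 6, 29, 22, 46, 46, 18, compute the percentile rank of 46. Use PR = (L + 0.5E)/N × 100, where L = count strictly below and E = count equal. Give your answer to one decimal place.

85.7

N = 7.
Strictly below 46: 5. Equal to 46: 2.
PR = (5 + 0.5·2)/7 × 100 = 85.7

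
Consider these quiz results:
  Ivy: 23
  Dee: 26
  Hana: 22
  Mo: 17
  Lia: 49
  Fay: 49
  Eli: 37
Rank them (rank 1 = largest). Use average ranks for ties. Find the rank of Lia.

1.5

Sorted (descending): 49, 49, 37, 26, 23, 22, 17
The 2 values of 49 occupy positions 1–2 → average rank (1+2)/2 = 1.5.
Lia has value 49 → rank 1.5.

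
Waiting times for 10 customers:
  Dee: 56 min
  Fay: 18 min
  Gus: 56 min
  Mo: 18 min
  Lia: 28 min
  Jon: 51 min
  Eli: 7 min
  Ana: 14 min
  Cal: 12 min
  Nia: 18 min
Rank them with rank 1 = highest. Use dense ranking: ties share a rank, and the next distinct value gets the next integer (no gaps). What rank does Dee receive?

1

Sorted (descending): 56, 56, 51, 28, 18, 18, 18, 14, 12, 7
The 2 values of 56 share dense rank 1.
The 3 values of 18 share dense rank 4.
Remaining distinct values take the next consecutive integers.
Dee has value 56 min → rank 1.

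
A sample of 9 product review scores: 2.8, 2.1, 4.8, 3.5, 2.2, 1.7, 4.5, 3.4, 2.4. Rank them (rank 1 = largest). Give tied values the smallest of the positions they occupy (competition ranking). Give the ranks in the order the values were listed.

Sorted (descending): 4.8, 4.5, 3.5, 3.4, 2.8, 2.4, 2.2, 2.1, 1.7
No ties — each value takes its position as its rank.

5, 8, 1, 3, 7, 9, 2, 4, 6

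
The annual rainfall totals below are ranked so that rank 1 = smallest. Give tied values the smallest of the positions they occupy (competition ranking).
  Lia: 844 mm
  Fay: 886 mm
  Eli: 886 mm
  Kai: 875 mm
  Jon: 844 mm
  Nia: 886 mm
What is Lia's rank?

Sorted (ascending): 844, 844, 875, 886, 886, 886
The 2 values of 844 occupy positions 1–2 → each gets rank 1.
The 3 values of 886 occupy positions 4–6 → each gets rank 4.
Lia has value 844 mm → rank 1.

1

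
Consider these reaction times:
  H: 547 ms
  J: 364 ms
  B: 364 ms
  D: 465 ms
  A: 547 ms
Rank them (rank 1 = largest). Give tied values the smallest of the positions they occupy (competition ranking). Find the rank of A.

1

Sorted (descending): 547, 547, 465, 364, 364
The 2 values of 547 occupy positions 1–2 → each gets rank 1.
The 2 values of 364 occupy positions 4–5 → each gets rank 4.
A has value 547 ms → rank 1.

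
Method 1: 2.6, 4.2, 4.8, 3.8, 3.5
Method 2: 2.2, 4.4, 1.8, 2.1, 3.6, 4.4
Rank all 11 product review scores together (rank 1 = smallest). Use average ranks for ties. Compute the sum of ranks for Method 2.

31

Sorted (ascending): 1.8, 2.1, 2.2, 2.6, 3.5, 3.6, 3.8, 4.2, 4.4, 4.4, 4.8
The 2 values of 4.4 occupy positions 9–10 → average rank (9+10)/2 = 9.5.
Method 2 values → pooled ranks: 2.2→3, 4.4→9.5, 1.8→1, 2.1→2, 3.6→6, 4.4→9.5
Rank sum = 3 + 9.5 + 1 + 2 + 6 + 9.5 = 31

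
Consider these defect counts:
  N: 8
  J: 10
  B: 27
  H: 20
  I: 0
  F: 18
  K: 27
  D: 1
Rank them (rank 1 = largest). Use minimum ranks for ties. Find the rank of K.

1

Sorted (descending): 27, 27, 20, 18, 10, 8, 1, 0
The 2 values of 27 occupy positions 1–2 → each gets rank 1.
K has value 27 → rank 1.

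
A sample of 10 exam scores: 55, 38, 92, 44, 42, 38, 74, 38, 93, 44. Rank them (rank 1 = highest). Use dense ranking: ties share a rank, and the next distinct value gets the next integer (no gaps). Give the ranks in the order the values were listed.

4, 7, 2, 5, 6, 7, 3, 7, 1, 5

Sorted (descending): 93, 92, 74, 55, 44, 44, 42, 38, 38, 38
The 2 values of 44 share dense rank 5.
The 3 values of 38 share dense rank 7.
Remaining distinct values take the next consecutive integers.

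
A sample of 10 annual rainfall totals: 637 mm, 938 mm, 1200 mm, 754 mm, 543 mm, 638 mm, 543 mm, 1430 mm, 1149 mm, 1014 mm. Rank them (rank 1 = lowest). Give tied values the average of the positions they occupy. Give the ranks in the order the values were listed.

3, 6, 9, 5, 1.5, 4, 1.5, 10, 8, 7

Sorted (ascending): 543, 543, 637, 638, 754, 938, 1014, 1149, 1200, 1430
The 2 values of 543 occupy positions 1–2 → average rank (1+2)/2 = 1.5.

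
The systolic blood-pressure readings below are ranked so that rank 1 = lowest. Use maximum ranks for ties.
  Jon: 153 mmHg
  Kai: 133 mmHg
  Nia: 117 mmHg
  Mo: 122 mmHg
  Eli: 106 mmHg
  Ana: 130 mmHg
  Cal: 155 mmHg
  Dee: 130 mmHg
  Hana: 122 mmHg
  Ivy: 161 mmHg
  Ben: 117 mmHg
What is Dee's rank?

Sorted (ascending): 106, 117, 117, 122, 122, 130, 130, 133, 153, 155, 161
The 2 values of 117 occupy positions 2–3 → each gets rank 3.
The 2 values of 122 occupy positions 4–5 → each gets rank 5.
The 2 values of 130 occupy positions 6–7 → each gets rank 7.
Dee has value 130 mmHg → rank 7.

7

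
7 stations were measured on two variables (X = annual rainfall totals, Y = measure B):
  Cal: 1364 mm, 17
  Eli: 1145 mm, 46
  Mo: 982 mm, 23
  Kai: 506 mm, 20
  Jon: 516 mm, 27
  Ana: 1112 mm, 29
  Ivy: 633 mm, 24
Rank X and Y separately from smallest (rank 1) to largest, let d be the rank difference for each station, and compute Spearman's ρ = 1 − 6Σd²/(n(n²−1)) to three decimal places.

Ranks of variable 1: 7, 6, 4, 1, 2, 5, 3
Ranks of variable 2: 1, 7, 3, 2, 5, 6, 4
d = r₁ − r₂: 6, -1, 1, -1, -3, -1, -1
d²: 36, 1, 1, 1, 9, 1, 1; Σd² = 50
ρ = 1 − 6·50/(7·48) = 1 − 300/336 = 0.107

0.107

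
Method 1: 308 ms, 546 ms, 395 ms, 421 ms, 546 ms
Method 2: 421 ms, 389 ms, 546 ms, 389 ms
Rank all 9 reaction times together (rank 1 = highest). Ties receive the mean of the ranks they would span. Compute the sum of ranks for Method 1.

23.5

Sorted (descending): 546, 546, 546, 421, 421, 395, 389, 389, 308
The 3 values of 546 occupy positions 1–3 → average rank 2.
The 2 values of 421 occupy positions 4–5 → average rank (4+5)/2 = 4.5.
The 2 values of 389 occupy positions 7–8 → average rank (7+8)/2 = 7.5.
Method 1 values → pooled ranks: 308→9, 546→2, 395→6, 421→4.5, 546→2
Rank sum = 9 + 2 + 6 + 4.5 + 2 = 23.5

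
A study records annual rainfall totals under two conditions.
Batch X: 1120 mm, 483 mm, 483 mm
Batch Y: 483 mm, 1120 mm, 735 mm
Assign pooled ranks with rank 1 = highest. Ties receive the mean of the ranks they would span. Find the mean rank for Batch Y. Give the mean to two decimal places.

3.17

Sorted (descending): 1120, 1120, 735, 483, 483, 483
The 2 values of 1120 occupy positions 1–2 → average rank (1+2)/2 = 1.5.
The 3 values of 483 occupy positions 4–6 → average rank 5.
Batch Y values → pooled ranks: 483→5, 1120→1.5, 735→3
Mean rank = (5 + 1.5 + 3) / 3 = 3.17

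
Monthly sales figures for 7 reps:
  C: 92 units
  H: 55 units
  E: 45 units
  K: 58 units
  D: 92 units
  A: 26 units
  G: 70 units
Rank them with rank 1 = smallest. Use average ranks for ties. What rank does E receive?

Sorted (ascending): 26, 45, 55, 58, 70, 92, 92
The 2 values of 92 occupy positions 6–7 → average rank (6+7)/2 = 6.5.
E has value 45 units → rank 2.

2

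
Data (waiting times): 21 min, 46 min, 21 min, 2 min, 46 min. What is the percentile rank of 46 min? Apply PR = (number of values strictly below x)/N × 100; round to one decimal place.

N = 5.
Strictly below 46: 3. Equal to 46: 2.
PR = 3/5 × 100 = 60.0

60.0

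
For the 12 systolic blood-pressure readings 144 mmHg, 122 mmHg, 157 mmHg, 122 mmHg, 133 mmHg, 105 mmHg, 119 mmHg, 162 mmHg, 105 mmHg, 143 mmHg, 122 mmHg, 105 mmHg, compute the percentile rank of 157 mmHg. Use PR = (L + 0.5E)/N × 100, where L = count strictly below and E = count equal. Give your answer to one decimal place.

N = 12.
Strictly below 157: 10. Equal to 157: 1.
PR = (10 + 0.5·1)/12 × 100 = 87.5

87.5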